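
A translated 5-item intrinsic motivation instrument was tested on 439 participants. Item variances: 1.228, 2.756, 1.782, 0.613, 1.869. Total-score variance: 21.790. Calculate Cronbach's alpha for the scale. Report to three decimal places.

α = 0.777

Σσ²ᵢ = 1.228 + 2.756 + 1.782 + 0.613 + 1.869 = 8.248
α = (k/(k−1))·(1 − Σσ²ᵢ/total variance) = (5/4)·(1 − 8.248/21.790) = 0.777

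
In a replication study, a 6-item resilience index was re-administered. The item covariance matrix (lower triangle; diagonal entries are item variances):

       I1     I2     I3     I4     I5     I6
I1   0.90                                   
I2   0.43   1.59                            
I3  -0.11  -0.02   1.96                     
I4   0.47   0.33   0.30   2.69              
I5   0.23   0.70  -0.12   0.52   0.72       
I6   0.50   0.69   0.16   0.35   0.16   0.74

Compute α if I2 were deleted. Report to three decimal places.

α = 0.516

Remaining items: I1, I3, I4, I5, I6 (k = 5).
Σσᵢ² = 0.90 + 1.96 + 2.69 + 0.72 + 0.74 = 7.01
σ²_total = 7.01 + 2 × 2.46 = 11.93
α (item deleted) = (5/4)·(1 − 7.01/11.93) = 0.516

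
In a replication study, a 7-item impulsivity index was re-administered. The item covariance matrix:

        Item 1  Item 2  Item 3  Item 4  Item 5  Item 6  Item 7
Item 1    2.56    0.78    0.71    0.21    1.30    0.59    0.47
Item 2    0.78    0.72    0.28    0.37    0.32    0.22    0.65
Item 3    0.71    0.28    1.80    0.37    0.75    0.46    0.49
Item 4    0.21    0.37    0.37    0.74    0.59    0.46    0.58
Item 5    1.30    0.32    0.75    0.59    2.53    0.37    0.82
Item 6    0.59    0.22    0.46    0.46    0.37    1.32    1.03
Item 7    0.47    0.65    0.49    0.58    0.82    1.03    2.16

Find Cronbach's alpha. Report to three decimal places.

sum of item variances = 2.56 + 0.72 + 1.80 + 0.74 + 2.53 + 1.32 + 2.16 = 11.83
Sum of the distinct covariances = 11.82
σ²_T = 11.83 + 2 × 11.82 = 35.47
α = (k/(k−1))·(1 − sum of item variances/σ²_T) = (7/6)·(1 − 11.83/35.47) = 0.778

α = 0.778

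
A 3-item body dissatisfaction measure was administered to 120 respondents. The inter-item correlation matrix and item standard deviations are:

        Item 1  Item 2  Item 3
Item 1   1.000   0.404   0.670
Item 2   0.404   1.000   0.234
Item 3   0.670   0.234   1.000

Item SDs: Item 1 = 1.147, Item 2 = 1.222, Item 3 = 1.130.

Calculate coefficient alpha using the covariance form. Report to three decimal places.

α = 0.694

Σσ²ᵢ = 1.147² + 1.222² + 1.130² = 4.0858
Covariances σ_ij = r_ij · s_i · s_j:
  σ(Item 1,Item 2) = 0.404 × 1.147 × 1.222 = 0.5663
  σ(Item 1,Item 3) = 0.670 × 1.147 × 1.130 = 0.8684
  σ(Item 2,Item 3) = 0.234 × 1.222 × 1.130 = 0.3231
σ²_T = Σσ²ᵢ + 2·Σσ_ij = 4.0858 + 2 × 1.7578 = 7.6014
α = (3/2)·(1 − 4.0858/7.6014) = 0.694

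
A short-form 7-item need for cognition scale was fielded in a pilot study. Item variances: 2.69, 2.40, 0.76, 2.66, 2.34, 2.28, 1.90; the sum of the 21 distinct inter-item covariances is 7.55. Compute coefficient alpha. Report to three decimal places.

α = 0.585

sum of item variances = 2.69 + 2.40 + 0.76 + 2.66 + 2.34 + 2.28 + 1.90 = 15.03
Sum of distinct covariances = 7.55
total variance = sum of item variances + 2·Σcov = 15.03 + 2 × 7.55 = 30.13
α = (7/6)·(1 − 15.03/30.13) = 0.585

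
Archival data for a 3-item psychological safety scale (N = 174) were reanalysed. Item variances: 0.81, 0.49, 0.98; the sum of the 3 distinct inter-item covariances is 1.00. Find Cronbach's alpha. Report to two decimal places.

α = 0.70

Σσ²ᵢ = 0.81 + 0.49 + 0.98 = 2.28
Sum of distinct covariances = 1.00
Var(T) = Σσ²ᵢ + 2·Σcov = 2.28 + 2 × 1.00 = 4.28
α = (3/2)·(1 − 2.28/4.28) = 0.70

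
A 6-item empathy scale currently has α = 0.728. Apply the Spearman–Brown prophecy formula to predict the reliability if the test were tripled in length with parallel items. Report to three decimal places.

predicted reliability = 0.889

Length factor m = 3
α' = m·α / (1 + (m−1)·α)
   = 3 × 0.728 / (1 + (3 − 1) × 0.728)
   = 2.1840 / 2.4560 = 0.889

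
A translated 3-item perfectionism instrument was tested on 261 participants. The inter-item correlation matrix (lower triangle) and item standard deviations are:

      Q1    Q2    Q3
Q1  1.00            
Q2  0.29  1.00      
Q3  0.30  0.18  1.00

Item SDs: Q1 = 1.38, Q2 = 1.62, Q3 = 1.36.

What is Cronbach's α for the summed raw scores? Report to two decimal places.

Cronbach's α = 0.50

Σσ²ᵢ = 1.38² + 1.62² + 1.36² = 6.3784
Covariances σ_ij = r_ij · s_i · s_j:
  σ(Q1,Q2) = 0.29 × 1.38 × 1.62 = 0.6483
  σ(Q1,Q3) = 0.30 × 1.38 × 1.36 = 0.5630
  σ(Q2,Q3) = 0.18 × 1.62 × 1.36 = 0.3966
σ²_T = Σσ²ᵢ + 2·Σσ_ij = 6.3784 + 2 × 1.6079 = 9.5942
α = (3/2)·(1 − 6.3784/9.5942) = 0.50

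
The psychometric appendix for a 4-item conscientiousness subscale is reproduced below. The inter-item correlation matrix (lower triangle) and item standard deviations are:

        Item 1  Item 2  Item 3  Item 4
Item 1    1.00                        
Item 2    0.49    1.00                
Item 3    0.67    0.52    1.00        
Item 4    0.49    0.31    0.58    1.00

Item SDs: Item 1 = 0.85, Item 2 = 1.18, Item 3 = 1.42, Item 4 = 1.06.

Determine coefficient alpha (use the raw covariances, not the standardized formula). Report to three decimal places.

Σσ²ᵢ = 0.85² + 1.18² + 1.42² + 1.06² = 5.2549
Covariances σ_ij = r_ij · s_i · s_j:
  σ(Item 1,Item 2) = 0.49 × 0.85 × 1.18 = 0.4915
  σ(Item 1,Item 3) = 0.67 × 0.85 × 1.42 = 0.8087
  σ(Item 1,Item 4) = 0.49 × 0.85 × 1.06 = 0.4415
  σ(Item 2,Item 3) = 0.52 × 1.18 × 1.42 = 0.8713
  σ(Item 2,Item 4) = 0.31 × 1.18 × 1.06 = 0.3877
  σ(Item 3,Item 4) = 0.58 × 1.42 × 1.06 = 0.8730
σ²_T = Σσ²ᵢ + 2·Σσ_ij = 5.2549 + 2 × 3.8737 = 13.0023
α = (4/3)·(1 − 5.2549/13.0023) = 0.794

α = 0.794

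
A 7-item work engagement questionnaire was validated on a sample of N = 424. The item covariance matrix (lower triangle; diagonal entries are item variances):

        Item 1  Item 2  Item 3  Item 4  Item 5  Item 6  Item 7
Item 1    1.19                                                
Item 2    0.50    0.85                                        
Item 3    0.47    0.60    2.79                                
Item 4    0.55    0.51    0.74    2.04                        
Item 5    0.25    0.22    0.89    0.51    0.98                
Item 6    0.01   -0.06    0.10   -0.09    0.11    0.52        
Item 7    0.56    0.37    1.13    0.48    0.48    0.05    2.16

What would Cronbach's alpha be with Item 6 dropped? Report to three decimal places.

Cronbach's alpha = 0.747

Remaining items: Item 1, Item 2, Item 3, Item 4, Item 5, Item 7 (k = 6).
sum of item variances = 1.19 + 0.85 + 2.79 + 2.04 + 0.98 + 2.16 = 10.01
total variance = 10.01 + 2 × 8.26 = 26.53
α (item deleted) = (6/5)·(1 − 10.01/26.53) = 0.747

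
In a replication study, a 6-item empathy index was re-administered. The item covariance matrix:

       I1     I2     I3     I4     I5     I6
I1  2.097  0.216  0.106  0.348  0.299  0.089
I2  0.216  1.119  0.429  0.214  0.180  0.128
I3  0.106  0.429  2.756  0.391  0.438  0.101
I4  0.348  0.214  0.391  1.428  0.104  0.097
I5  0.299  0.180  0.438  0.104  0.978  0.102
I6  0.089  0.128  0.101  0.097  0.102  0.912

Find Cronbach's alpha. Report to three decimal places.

ΣVar(i) = 2.097 + 1.119 + 2.756 + 1.428 + 0.978 + 0.912 = 9.290
Sum of the distinct covariances = 3.242
total variance = 9.290 + 2 × 3.242 = 15.774
α = (k/(k−1))·(1 − ΣVar(i)/total variance) = (6/5)·(1 − 9.290/15.774) = 0.493

Cronbach's alpha = 0.493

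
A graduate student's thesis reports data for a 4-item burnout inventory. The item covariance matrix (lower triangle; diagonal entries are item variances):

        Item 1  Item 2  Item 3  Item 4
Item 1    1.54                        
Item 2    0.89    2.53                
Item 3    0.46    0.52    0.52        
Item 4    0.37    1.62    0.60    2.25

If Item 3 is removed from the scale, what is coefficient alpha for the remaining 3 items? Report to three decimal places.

Remaining items: Item 1, Item 2, Item 4 (k = 3).
Σσᵢ² = 1.54 + 2.53 + 2.25 = 6.32
Var(T) = 6.32 + 2 × 2.88 = 12.08
α (item deleted) = (3/2)·(1 − 6.32/12.08) = 0.715

coefficient alpha = 0.715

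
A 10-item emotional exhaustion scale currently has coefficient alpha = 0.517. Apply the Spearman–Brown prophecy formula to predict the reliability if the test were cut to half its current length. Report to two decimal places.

Length factor m = 1/2
α' = m·α / (1 − (1−m)·α)
   = 1/2 × 0.517 / (1 − (1 − 1/2) × 0.517)
   = 0.2585 / 0.7415 = 0.35

predicted reliability = 0.35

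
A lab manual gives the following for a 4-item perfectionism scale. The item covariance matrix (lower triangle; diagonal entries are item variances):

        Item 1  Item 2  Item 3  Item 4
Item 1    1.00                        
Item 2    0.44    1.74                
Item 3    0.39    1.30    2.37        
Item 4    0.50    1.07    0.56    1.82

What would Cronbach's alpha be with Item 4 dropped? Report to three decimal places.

α = 0.682

Remaining items: Item 1, Item 2, Item 3 (k = 3).
Σσ²ᵢ = 1.00 + 1.74 + 2.37 = 5.11
total variance = 5.11 + 2 × 2.13 = 9.37
α (item deleted) = (3/2)·(1 − 5.11/9.37) = 0.682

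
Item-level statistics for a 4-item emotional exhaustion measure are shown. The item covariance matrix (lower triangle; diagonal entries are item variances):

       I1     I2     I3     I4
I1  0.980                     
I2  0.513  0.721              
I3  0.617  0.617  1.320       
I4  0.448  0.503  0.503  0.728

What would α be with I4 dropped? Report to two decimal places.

α = 0.80

Remaining items: I1, I2, I3 (k = 3).
Σσᵢ² = 0.980 + 0.721 + 1.320 = 3.021
Var(T) = 3.021 + 2 × 1.747 = 6.515
α (item deleted) = (3/2)·(1 − 3.021/6.515) = 0.80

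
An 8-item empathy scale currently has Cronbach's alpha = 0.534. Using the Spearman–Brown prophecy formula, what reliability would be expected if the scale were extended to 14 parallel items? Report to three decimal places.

Length factor m = 14/8 = 1.7500
α' = m·α / (1 + (m−1)·α)
   = 14/8 × 0.534 / (1 + (14/8 − 1) × 0.534)
   = 0.9345 / 1.4005 = 0.667

predicted reliability = 0.667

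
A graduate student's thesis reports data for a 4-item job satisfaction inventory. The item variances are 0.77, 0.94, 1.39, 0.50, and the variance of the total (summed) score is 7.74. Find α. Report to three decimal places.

α = 0.713

Σσ²ᵢ = 0.77 + 0.94 + 1.39 + 0.50 = 3.60
α = (k/(k−1))·(1 − Σσ²ᵢ/σ²_T) = (4/3)·(1 − 3.60/7.74) = 0.713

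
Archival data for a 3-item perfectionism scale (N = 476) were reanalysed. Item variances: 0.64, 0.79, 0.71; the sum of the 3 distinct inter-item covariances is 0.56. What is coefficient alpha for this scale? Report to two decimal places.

coefficient alpha = 0.52

ΣVar(i) = 0.64 + 0.79 + 0.71 = 2.14
Sum of distinct covariances = 0.56
σ²_T = ΣVar(i) + 2·Σcov = 2.14 + 2 × 0.56 = 3.26
α = (3/2)·(1 − 2.14/3.26) = 0.52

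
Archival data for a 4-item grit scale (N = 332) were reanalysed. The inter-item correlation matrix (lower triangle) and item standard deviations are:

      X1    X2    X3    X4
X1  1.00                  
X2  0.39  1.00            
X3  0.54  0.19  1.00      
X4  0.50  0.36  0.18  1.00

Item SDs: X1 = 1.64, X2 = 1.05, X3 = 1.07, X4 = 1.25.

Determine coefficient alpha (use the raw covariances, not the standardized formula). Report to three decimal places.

Σσ²ᵢ = 1.64² + 1.05² + 1.07² + 1.25² = 6.4995
Covariances σ_ij = r_ij · s_i · s_j:
  σ(X1,X2) = 0.39 × 1.64 × 1.05 = 0.6716
  σ(X1,X3) = 0.54 × 1.64 × 1.07 = 0.9476
  σ(X1,X4) = 0.50 × 1.64 × 1.25 = 1.0250
  σ(X2,X3) = 0.19 × 1.05 × 1.07 = 0.2135
  σ(X2,X4) = 0.36 × 1.05 × 1.25 = 0.4725
  σ(X3,X4) = 0.18 × 1.07 × 1.25 = 0.2407
σ²_T = Σσ²ᵢ + 2·Σσ_ij = 6.4995 + 2 × 3.5709 = 13.6413
α = (4/3)·(1 − 6.4995/13.6413) = 0.698

coefficient alpha = 0.698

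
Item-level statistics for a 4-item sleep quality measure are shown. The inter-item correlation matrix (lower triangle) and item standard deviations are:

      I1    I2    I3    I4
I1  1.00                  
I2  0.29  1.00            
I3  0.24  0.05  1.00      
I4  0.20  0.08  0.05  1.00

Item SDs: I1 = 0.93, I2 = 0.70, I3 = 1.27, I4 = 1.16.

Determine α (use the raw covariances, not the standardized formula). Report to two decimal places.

Σσ²ᵢ = 0.93² + 0.70² + 1.27² + 1.16² = 4.3134
Covariances σ_ij = r_ij · s_i · s_j:
  σ(I1,I2) = 0.29 × 0.93 × 0.70 = 0.1888
  σ(I1,I3) = 0.24 × 0.93 × 1.27 = 0.2835
  σ(I1,I4) = 0.20 × 0.93 × 1.16 = 0.2158
  σ(I2,I3) = 0.05 × 0.70 × 1.27 = 0.0444
  σ(I2,I4) = 0.08 × 0.70 × 1.16 = 0.0650
  σ(I3,I4) = 0.05 × 1.27 × 1.16 = 0.0737
σ²_T = Σσ²ᵢ + 2·Σσ_ij = 4.3134 + 2 × 0.8712 = 6.0558
α = (4/3)·(1 − 4.3134/6.0558) = 0.38

α = 0.38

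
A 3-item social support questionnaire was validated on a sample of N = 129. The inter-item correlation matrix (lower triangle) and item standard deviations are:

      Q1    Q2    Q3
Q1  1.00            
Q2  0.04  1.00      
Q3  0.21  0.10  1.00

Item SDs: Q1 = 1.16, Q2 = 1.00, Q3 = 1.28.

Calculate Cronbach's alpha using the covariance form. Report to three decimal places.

Σσ²ᵢ = 1.16² + 1.00² + 1.28² = 3.9840
Covariances σ_ij = r_ij · s_i · s_j:
  σ(Q1,Q2) = 0.04 × 1.16 × 1.00 = 0.0464
  σ(Q1,Q3) = 0.21 × 1.16 × 1.28 = 0.3118
  σ(Q2,Q3) = 0.10 × 1.00 × 1.28 = 0.1280
σ²_T = Σσ²ᵢ + 2·Σσ_ij = 3.9840 + 2 × 0.4862 = 4.9564
α = (3/2)·(1 − 3.9840/4.9564) = 0.294

α = 0.294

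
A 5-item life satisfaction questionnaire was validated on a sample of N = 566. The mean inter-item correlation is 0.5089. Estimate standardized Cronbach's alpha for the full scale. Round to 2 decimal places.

α = 0.84

Standardized α = k·r̄ / (1 + (k−1)·r̄) = 5 × 0.5089 / (1 + 4 × 0.5089)
  = 2.5445 / 3.0356 = 0.84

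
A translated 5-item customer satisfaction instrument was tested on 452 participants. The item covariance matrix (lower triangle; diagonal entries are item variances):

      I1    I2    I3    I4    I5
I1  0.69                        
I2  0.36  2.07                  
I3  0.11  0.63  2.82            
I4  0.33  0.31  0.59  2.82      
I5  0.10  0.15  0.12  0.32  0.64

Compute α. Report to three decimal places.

ΣVar(i) = 0.69 + 2.07 + 2.82 + 2.82 + 0.64 = 9.04
Σ_{i<j} σ_ij = 3.02
σ²_total = 9.04 + 2 × 3.02 = 15.08
α = (k/(k−1))·(1 − ΣVar(i)/σ²_total) = (5/4)·(1 − 9.04/15.08) = 0.501

α = 0.501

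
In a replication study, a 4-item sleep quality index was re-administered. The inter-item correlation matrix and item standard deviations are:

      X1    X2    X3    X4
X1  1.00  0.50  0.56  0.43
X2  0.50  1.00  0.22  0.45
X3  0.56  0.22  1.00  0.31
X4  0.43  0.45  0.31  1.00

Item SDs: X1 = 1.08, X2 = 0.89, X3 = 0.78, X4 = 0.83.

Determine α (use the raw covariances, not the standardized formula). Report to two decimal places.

Σσ²ᵢ = 1.08² + 0.89² + 0.78² + 0.83² = 3.2558
Covariances σ_ij = r_ij · s_i · s_j:
  σ(X1,X2) = 0.50 × 1.08 × 0.89 = 0.4806
  σ(X1,X3) = 0.56 × 1.08 × 0.78 = 0.4717
  σ(X1,X4) = 0.43 × 1.08 × 0.83 = 0.3855
  σ(X2,X3) = 0.22 × 0.89 × 0.78 = 0.1527
  σ(X2,X4) = 0.45 × 0.89 × 0.83 = 0.3324
  σ(X3,X4) = 0.31 × 0.78 × 0.83 = 0.2007
σ²_T = Σσ²ᵢ + 2·Σσ_ij = 3.2558 + 2 × 2.0236 = 7.3030
α = (4/3)·(1 − 3.2558/7.3030) = 0.74

α = 0.74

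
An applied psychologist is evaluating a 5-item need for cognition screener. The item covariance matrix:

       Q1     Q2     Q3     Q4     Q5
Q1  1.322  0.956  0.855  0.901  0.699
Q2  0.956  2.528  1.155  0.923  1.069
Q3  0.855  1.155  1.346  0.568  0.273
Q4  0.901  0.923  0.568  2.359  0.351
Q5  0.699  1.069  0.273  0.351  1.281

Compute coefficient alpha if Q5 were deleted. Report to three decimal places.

α = 0.782

Remaining items: Q1, Q2, Q3, Q4 (k = 4).
sum of item variances = 1.322 + 2.528 + 1.346 + 2.359 = 7.555
Var(T) = 7.555 + 2 × 5.358 = 18.271
α (item deleted) = (4/3)·(1 − 7.555/18.271) = 0.782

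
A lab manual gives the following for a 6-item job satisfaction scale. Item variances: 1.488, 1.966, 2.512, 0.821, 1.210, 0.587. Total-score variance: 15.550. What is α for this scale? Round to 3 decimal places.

α = 0.538

ΣVar(i) = 1.488 + 1.966 + 2.512 + 0.821 + 1.210 + 0.587 = 8.584
α = (k/(k−1))·(1 − ΣVar(i)/Var(T)) = (6/5)·(1 − 8.584/15.550) = 0.538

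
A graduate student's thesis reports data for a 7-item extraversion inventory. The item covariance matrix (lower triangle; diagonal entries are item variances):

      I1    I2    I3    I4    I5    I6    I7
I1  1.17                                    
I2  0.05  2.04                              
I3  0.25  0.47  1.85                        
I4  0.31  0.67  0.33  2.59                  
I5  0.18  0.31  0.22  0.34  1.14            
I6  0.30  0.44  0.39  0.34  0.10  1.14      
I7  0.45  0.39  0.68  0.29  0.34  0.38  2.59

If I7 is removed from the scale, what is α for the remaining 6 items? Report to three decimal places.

α = 0.584

Remaining items: I1, I2, I3, I4, I5, I6 (k = 6).
Σσᵢ² = 1.17 + 2.04 + 1.85 + 2.59 + 1.14 + 1.14 = 9.93
σ²_T = 9.93 + 2 × 4.70 = 19.33
α (item deleted) = (6/5)·(1 − 9.93/19.33) = 0.584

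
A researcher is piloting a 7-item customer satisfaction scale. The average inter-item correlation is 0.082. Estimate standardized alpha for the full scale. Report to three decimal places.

standardized alpha = 0.385

Standardized α = k·r̄ / (1 + (k−1)·r̄) = 7 × 0.082 / (1 + 6 × 0.082)
  = 0.5740 / 1.4920 = 0.385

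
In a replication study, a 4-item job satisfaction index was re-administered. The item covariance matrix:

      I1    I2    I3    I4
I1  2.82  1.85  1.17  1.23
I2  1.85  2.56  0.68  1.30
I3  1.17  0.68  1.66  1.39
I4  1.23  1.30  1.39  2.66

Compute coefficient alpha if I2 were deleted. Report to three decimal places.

coefficient alpha = 0.772

Remaining items: I1, I3, I4 (k = 3).
ΣVar(i) = 2.82 + 1.66 + 2.66 = 7.14
σ²_T = 7.14 + 2 × 3.79 = 14.72
α (item deleted) = (3/2)·(1 − 7.14/14.72) = 0.772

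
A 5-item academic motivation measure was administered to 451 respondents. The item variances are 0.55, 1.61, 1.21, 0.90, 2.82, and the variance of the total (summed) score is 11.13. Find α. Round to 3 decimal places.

α = 0.454

ΣVar(i) = 0.55 + 1.61 + 1.21 + 0.90 + 2.82 = 7.09
α = (k/(k−1))·(1 − ΣVar(i)/Var(T)) = (5/4)·(1 − 7.09/11.13) = 0.454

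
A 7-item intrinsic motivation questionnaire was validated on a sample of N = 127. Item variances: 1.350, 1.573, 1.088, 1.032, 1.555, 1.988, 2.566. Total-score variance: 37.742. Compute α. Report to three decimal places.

α = 0.822

sum of item variances = 1.350 + 1.573 + 1.088 + 1.032 + 1.555 + 1.988 + 2.566 = 11.152
α = (k/(k−1))·(1 − sum of item variances/total variance) = (7/6)·(1 − 11.152/37.742) = 0.822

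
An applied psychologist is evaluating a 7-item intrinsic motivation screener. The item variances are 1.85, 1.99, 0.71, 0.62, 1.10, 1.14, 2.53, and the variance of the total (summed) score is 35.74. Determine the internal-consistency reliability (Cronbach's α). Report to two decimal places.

sum of item variances = 1.85 + 1.99 + 0.71 + 0.62 + 1.10 + 1.14 + 2.53 = 9.94
α = (k/(k−1))·(1 − sum of item variances/σ²_total) = (7/6)·(1 − 9.94/35.74) = 0.84

α = 0.84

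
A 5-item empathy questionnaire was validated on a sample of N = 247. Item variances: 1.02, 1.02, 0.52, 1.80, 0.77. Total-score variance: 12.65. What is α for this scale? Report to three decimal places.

α = 0.743

Σσ²ᵢ = 1.02 + 1.02 + 0.52 + 1.80 + 0.77 = 5.13
α = (k/(k−1))·(1 − Σσ²ᵢ/total variance) = (5/4)·(1 − 5.13/12.65) = 0.743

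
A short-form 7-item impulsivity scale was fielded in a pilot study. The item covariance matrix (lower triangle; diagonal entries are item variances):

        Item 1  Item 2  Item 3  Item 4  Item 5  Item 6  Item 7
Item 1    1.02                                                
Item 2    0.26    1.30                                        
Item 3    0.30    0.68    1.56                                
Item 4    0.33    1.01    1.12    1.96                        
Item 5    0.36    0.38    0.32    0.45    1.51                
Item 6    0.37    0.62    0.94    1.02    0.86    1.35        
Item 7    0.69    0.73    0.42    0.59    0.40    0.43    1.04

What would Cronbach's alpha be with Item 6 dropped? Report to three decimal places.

Cronbach's alpha = 0.789

Remaining items: Item 1, Item 2, Item 3, Item 4, Item 5, Item 7 (k = 6).
ΣVar(i) = 1.02 + 1.30 + 1.56 + 1.96 + 1.51 + 1.04 = 8.39
σ²_T = 8.39 + 2 × 8.04 = 24.47
α (item deleted) = (6/5)·(1 − 8.39/24.47) = 0.789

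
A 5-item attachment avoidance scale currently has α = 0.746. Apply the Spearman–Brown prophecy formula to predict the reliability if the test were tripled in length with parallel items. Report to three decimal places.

predicted reliability = 0.898

Length factor m = 3
α' = m·α / (1 + (m−1)·α)
   = 3 × 0.746 / (1 + (3 − 1) × 0.746)
   = 2.2380 / 2.4920 = 0.898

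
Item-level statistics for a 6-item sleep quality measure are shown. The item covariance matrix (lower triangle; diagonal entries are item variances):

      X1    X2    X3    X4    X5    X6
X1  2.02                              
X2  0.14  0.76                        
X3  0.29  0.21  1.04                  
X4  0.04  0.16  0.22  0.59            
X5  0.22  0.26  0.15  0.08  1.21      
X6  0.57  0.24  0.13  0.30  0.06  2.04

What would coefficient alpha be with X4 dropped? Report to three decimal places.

Remaining items: X1, X2, X3, X5, X6 (k = 5).
ΣVar(i) = 2.02 + 0.76 + 1.04 + 1.21 + 2.04 = 7.07
σ²_total = 7.07 + 2 × 2.27 = 11.61
α (item deleted) = (5/4)·(1 − 7.07/11.61) = 0.489

coefficient alpha = 0.489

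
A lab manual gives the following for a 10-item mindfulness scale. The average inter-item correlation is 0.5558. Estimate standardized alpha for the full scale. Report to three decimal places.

Standardized α = k·r̄ / (1 + (k−1)·r̄) = 10 × 0.5558 / (1 + 9 × 0.5558)
  = 5.5580 / 6.0022 = 0.926

α = 0.926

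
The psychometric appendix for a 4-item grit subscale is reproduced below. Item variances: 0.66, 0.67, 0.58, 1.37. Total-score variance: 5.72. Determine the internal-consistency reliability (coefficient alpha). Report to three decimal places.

α = 0.569

ΣVar(i) = 0.66 + 0.67 + 0.58 + 1.37 = 3.28
α = (k/(k−1))·(1 − ΣVar(i)/Var(T)) = (4/3)·(1 − 3.28/5.72) = 0.569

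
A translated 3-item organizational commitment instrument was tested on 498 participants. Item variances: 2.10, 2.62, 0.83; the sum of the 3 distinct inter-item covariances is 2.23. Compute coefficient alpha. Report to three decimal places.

Σσ²ᵢ = 2.10 + 2.62 + 0.83 = 5.55
Sum of distinct covariances = 2.23
Var(T) = Σσ²ᵢ + 2·Σcov = 5.55 + 2 × 2.23 = 10.01
α = (3/2)·(1 − 5.55/10.01) = 0.668

coefficient alpha = 0.668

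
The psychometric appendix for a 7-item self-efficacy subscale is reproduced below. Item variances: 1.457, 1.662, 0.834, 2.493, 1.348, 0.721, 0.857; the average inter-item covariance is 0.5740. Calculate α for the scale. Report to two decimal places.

Σσ²ᵢ = 1.457 + 1.662 + 0.834 + 2.493 + 1.348 + 0.721 + 0.857 = 9.372
Sum of the 21 distinct covariances = 21 × 0.5740 = 12.0540
total variance = Σσ²ᵢ + 2·Σcov = 9.372 + 2 × 12.0540 = 33.4800
α = (7/6)·(1 − 9.372/33.4800) = 0.84

α = 0.84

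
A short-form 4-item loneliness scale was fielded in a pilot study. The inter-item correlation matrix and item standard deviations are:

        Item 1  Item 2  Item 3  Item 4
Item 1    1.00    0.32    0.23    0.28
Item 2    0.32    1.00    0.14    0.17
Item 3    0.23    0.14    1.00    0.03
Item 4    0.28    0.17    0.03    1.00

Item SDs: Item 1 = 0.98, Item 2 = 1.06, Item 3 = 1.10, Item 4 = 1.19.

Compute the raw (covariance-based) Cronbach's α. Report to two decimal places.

Σσ²ᵢ = 0.98² + 1.06² + 1.10² + 1.19² = 4.7101
Covariances σ_ij = r_ij · s_i · s_j:
  σ(Item 1,Item 2) = 0.32 × 0.98 × 1.06 = 0.3324
  σ(Item 1,Item 3) = 0.23 × 0.98 × 1.10 = 0.2479
  σ(Item 1,Item 4) = 0.28 × 0.98 × 1.19 = 0.3265
  σ(Item 2,Item 3) = 0.14 × 1.06 × 1.10 = 0.1632
  σ(Item 2,Item 4) = 0.17 × 1.06 × 1.19 = 0.2144
  σ(Item 3,Item 4) = 0.03 × 1.10 × 1.19 = 0.0393
σ²_T = Σσ²ᵢ + 2·Σσ_ij = 4.7101 + 2 × 1.3237 = 7.3575
α = (4/3)·(1 − 4.7101/7.3575) = 0.48

α = 0.48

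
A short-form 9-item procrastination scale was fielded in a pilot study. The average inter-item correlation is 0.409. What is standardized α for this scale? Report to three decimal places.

Standardized α = k·r̄ / (1 + (k−1)·r̄) = 9 × 0.409 / (1 + 8 × 0.409)
  = 3.6810 / 4.2720 = 0.862

standardized α = 0.862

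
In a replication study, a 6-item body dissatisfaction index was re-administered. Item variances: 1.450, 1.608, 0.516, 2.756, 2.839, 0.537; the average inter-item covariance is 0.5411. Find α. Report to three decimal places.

ΣVar(i) = 1.450 + 1.608 + 0.516 + 2.756 + 2.839 + 0.537 = 9.706
Sum of the 15 distinct covariances = 15 × 0.5411 = 8.1165
total variance = ΣVar(i) + 2·Σcov = 9.706 + 2 × 8.1165 = 25.9390
α = (6/5)·(1 − 9.706/25.9390) = 0.751

α = 0.751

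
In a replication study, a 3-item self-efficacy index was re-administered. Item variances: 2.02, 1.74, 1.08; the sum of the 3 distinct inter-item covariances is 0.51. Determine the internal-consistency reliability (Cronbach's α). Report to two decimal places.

ΣVar(i) = 2.02 + 1.74 + 1.08 = 4.84
Sum of distinct covariances = 0.51
σ²_T = ΣVar(i) + 2·Σcov = 4.84 + 2 × 0.51 = 5.86
α = (3/2)·(1 − 4.84/5.86) = 0.26

α = 0.26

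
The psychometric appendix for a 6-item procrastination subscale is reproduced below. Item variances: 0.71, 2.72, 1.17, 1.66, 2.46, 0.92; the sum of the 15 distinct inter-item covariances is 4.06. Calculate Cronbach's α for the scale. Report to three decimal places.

α = 0.549

Σσ²ᵢ = 0.71 + 2.72 + 1.17 + 1.66 + 2.46 + 0.92 = 9.64
Sum of distinct covariances = 4.06
σ²_total = Σσ²ᵢ + 2·Σcov = 9.64 + 2 × 4.06 = 17.76
α = (6/5)·(1 − 9.64/17.76) = 0.549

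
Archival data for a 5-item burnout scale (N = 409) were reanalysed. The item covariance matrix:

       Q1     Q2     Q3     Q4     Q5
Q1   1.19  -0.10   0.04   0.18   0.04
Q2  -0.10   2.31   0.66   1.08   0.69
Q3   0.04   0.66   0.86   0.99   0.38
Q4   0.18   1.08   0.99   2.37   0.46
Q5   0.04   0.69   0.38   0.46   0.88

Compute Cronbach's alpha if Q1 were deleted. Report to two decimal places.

Remaining items: Q2, Q3, Q4, Q5 (k = 4).
ΣVar(i) = 2.31 + 0.86 + 2.37 + 0.88 = 6.42
Var(T) = 6.42 + 2 × 4.26 = 14.94
α (item deleted) = (4/3)·(1 − 6.42/14.94) = 0.76

Cronbach's alpha = 0.76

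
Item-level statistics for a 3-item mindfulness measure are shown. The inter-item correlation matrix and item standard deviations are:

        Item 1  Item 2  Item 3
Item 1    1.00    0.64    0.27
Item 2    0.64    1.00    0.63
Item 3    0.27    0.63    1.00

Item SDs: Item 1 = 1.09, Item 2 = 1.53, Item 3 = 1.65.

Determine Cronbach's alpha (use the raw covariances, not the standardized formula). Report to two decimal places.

Σσ²ᵢ = 1.09² + 1.53² + 1.65² = 6.2515
Covariances σ_ij = r_ij · s_i · s_j:
  σ(Item 1,Item 2) = 0.64 × 1.09 × 1.53 = 1.0673
  σ(Item 1,Item 3) = 0.27 × 1.09 × 1.65 = 0.4856
  σ(Item 2,Item 3) = 0.63 × 1.53 × 1.65 = 1.5904
σ²_T = Σσ²ᵢ + 2·Σσ_ij = 6.2515 + 2 × 3.1433 = 12.5381
α = (3/2)·(1 − 6.2515/12.5381) = 0.75

Cronbach's alpha = 0.75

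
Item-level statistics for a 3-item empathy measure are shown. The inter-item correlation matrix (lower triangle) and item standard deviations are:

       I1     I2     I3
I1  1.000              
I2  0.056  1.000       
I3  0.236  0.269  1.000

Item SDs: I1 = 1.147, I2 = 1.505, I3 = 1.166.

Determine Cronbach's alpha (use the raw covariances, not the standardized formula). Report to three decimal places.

Σσ²ᵢ = 1.147² + 1.505² + 1.166² = 4.9402
Covariances σ_ij = r_ij · s_i · s_j:
  σ(I1,I2) = 0.056 × 1.147 × 1.505 = 0.0967
  σ(I1,I3) = 0.236 × 1.147 × 1.166 = 0.3156
  σ(I2,I3) = 0.269 × 1.505 × 1.166 = 0.4720
σ²_T = Σσ²ᵢ + 2·Σσ_ij = 4.9402 + 2 × 0.8843 = 6.7088
α = (3/2)·(1 − 4.9402/6.7088) = 0.395

α = 0.395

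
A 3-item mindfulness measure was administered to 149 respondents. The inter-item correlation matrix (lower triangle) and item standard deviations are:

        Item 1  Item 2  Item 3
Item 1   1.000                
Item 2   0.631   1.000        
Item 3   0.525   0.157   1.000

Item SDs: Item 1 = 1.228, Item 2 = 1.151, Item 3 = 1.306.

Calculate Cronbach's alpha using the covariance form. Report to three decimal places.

Σσ²ᵢ = 1.228² + 1.151² + 1.306² = 4.5384
Covariances σ_ij = r_ij · s_i · s_j:
  σ(Item 1,Item 2) = 0.631 × 1.228 × 1.151 = 0.8919
  σ(Item 1,Item 3) = 0.525 × 1.228 × 1.306 = 0.8420
  σ(Item 2,Item 3) = 0.157 × 1.151 × 1.306 = 0.2360
σ²_T = Σσ²ᵢ + 2·Σσ_ij = 4.5384 + 2 × 1.9699 = 8.4782
α = (3/2)·(1 − 4.5384/8.4782) = 0.697

α = 0.697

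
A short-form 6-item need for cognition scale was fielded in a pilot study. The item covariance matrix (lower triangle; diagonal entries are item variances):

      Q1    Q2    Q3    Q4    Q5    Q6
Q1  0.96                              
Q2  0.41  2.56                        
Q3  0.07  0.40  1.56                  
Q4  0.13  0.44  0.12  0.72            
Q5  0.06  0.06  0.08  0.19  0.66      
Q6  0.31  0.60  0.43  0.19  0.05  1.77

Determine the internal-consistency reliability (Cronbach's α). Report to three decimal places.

Σσᵢ² = 0.96 + 2.56 + 1.56 + 0.72 + 0.66 + 1.77 = 8.23
Σ_{i<j} σ_ij = 3.54
total variance = 8.23 + 2 × 3.54 = 15.31
α = (k/(k−1))·(1 − Σσᵢ²/total variance) = (6/5)·(1 − 8.23/15.31) = 0.555

Cronbach's α = 0.555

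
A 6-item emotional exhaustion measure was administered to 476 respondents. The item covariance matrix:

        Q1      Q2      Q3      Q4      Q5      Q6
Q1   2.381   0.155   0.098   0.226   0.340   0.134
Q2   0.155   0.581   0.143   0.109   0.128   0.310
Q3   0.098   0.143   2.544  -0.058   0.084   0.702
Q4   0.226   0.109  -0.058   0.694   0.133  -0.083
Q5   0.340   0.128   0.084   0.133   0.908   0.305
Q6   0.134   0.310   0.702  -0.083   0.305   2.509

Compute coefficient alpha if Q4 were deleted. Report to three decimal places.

Remaining items: Q1, Q2, Q3, Q5, Q6 (k = 5).
Σσᵢ² = 2.381 + 0.581 + 2.544 + 0.908 + 2.509 = 8.923
Var(T) = 8.923 + 2 × 2.399 = 13.721
α (item deleted) = (5/4)·(1 − 8.923/13.721) = 0.437

coefficient alpha = 0.437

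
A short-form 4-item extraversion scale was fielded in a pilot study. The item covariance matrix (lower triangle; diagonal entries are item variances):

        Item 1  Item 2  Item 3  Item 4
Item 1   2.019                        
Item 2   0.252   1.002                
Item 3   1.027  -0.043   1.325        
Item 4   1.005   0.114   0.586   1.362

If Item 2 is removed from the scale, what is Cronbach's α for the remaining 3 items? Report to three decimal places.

α = 0.790

Remaining items: Item 1, Item 3, Item 4 (k = 3).
ΣVar(i) = 2.019 + 1.325 + 1.362 = 4.706
Var(T) = 4.706 + 2 × 2.618 = 9.942
α (item deleted) = (3/2)·(1 − 4.706/9.942) = 0.790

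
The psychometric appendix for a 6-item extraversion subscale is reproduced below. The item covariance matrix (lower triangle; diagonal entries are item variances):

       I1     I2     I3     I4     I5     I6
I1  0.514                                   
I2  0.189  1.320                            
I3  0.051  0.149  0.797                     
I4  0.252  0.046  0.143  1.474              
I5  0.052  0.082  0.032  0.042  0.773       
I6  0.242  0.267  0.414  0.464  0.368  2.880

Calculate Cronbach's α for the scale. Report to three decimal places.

α = 0.502

Σσᵢ² = 0.514 + 1.320 + 0.797 + 1.474 + 0.773 + 2.880 = 7.758
Σ_{i<j} σ_ij = 2.793
σ²_total = 7.758 + 2 × 2.793 = 13.344
α = (k/(k−1))·(1 − Σσᵢ²/σ²_total) = (6/5)·(1 − 7.758/13.344) = 0.502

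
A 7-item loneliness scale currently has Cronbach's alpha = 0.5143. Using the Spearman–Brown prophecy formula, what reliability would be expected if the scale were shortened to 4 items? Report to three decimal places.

Length factor m = 4/7 = 0.5714
α' = m·α / (1 − (1−m)·α)
   = 4/7 × 0.5143 / (1 − (1 − 4/7) × 0.5143)
   = 0.2939 / 0.7796 = 0.377

predicted reliability = 0.377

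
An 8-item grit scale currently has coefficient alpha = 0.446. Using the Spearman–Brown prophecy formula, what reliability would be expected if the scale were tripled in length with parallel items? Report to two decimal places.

predicted reliability = 0.71

Length factor m = 3
α' = m·α / (1 + (m−1)·α)
   = 3 × 0.446 / (1 + (3 − 1) × 0.446)
   = 1.3380 / 1.8920 = 0.71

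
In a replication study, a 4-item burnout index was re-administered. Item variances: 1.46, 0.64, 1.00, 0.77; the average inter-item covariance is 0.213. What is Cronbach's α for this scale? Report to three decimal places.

ΣVar(i) = 1.46 + 0.64 + 1.00 + 0.77 = 3.87
Sum of the 6 distinct covariances = 6 × 0.213 = 1.278
σ²_total = ΣVar(i) + 2·Σcov = 3.87 + 2 × 1.278 = 6.426
α = (4/3)·(1 − 3.87/6.426) = 0.530

α = 0.530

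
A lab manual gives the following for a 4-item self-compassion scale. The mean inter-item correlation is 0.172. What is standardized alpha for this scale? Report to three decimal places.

α = 0.454

Standardized α = k·r̄ / (1 + (k−1)·r̄) = 4 × 0.172 / (1 + 3 × 0.172)
  = 0.6880 / 1.5160 = 0.454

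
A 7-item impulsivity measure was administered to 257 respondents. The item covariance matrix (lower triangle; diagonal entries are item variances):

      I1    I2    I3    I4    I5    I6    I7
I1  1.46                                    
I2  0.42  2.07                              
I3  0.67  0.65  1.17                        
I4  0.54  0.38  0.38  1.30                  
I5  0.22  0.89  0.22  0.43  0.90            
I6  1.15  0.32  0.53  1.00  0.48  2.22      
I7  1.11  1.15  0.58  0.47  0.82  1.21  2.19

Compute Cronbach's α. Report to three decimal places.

Σσᵢ² = 1.46 + 2.07 + 1.17 + 1.30 + 0.90 + 2.22 + 2.19 = 11.31
Sum of the distinct covariances = 13.62
total variance = 11.31 + 2 × 13.62 = 38.55
α = (k/(k−1))·(1 − Σσᵢ²/total variance) = (7/6)·(1 − 11.31/38.55) = 0.824

α = 0.824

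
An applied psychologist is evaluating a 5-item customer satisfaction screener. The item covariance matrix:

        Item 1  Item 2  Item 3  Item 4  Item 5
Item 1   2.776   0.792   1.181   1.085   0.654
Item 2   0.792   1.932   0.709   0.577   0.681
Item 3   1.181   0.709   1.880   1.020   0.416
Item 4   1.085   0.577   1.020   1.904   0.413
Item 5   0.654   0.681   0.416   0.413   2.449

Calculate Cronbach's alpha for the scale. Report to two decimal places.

Cronbach's alpha = 0.72

ΣVar(i) = 2.776 + 1.932 + 1.880 + 1.904 + 2.449 = 10.941
Sum of off-diagonal covariances = 7.528
Var(T) = 10.941 + 2 × 7.528 = 25.997
α = (k/(k−1))·(1 − ΣVar(i)/Var(T)) = (5/4)·(1 − 10.941/25.997) = 0.72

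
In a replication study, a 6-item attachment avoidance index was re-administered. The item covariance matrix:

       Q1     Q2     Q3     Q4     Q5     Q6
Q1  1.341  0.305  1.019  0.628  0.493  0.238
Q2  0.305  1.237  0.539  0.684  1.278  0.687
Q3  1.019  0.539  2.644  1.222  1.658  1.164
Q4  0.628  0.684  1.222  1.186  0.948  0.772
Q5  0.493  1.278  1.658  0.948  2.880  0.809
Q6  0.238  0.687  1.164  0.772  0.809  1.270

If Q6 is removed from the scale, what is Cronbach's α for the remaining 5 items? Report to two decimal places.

Remaining items: Q1, Q2, Q3, Q4, Q5 (k = 5).
sum of item variances = 1.341 + 1.237 + 2.644 + 1.186 + 2.880 = 9.288
σ²_total = 9.288 + 2 × 8.774 = 26.836
α (item deleted) = (5/4)·(1 − 9.288/26.836) = 0.82

Cronbach's α = 0.82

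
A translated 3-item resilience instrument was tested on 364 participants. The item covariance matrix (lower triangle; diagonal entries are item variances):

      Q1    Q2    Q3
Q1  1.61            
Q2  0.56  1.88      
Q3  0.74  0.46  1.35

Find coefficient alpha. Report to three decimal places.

Σσᵢ² = 1.61 + 1.88 + 1.35 = 4.84
Sum of the distinct covariances = 1.76
Var(T) = 4.84 + 2 × 1.76 = 8.36
α = (k/(k−1))·(1 − Σσᵢ²/Var(T)) = (3/2)·(1 − 4.84/8.36) = 0.632

α = 0.632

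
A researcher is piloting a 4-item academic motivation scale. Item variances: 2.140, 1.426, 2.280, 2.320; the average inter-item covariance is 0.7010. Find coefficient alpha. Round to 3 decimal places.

Σσ²ᵢ = 2.140 + 1.426 + 2.280 + 2.320 = 8.166
Sum of the 6 distinct covariances = 6 × 0.7010 = 4.2060
σ²_T = Σσ²ᵢ + 2·Σcov = 8.166 + 2 × 4.2060 = 16.5780
α = (4/3)·(1 − 8.166/16.5780) = 0.677

α = 0.677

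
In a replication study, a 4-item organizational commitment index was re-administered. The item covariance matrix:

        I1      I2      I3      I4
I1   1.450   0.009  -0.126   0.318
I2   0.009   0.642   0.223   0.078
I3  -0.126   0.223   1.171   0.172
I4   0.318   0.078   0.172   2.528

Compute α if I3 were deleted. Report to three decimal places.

Remaining items: I1, I2, I4 (k = 3).
ΣVar(i) = 1.450 + 0.642 + 2.528 = 4.620
σ²_T = 4.620 + 2 × 0.405 = 5.430
α (item deleted) = (3/2)·(1 − 4.620/5.430) = 0.224

α = 0.224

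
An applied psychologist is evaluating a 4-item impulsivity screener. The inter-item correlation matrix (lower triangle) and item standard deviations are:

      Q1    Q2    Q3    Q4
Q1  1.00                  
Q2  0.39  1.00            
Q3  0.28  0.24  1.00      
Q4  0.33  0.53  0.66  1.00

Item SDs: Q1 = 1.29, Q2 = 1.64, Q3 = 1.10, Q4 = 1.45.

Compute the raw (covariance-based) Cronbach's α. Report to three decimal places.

Cronbach's α = 0.726

Σσ²ᵢ = 1.29² + 1.64² + 1.10² + 1.45² = 7.6662
Covariances σ_ij = r_ij · s_i · s_j:
  σ(Q1,Q2) = 0.39 × 1.29 × 1.64 = 0.8251
  σ(Q1,Q3) = 0.28 × 1.29 × 1.10 = 0.3973
  σ(Q1,Q4) = 0.33 × 1.29 × 1.45 = 0.6173
  σ(Q2,Q3) = 0.24 × 1.64 × 1.10 = 0.4330
  σ(Q2,Q4) = 0.53 × 1.64 × 1.45 = 1.2603
  σ(Q3,Q4) = 0.66 × 1.10 × 1.45 = 1.0527
σ²_T = Σσ²ᵢ + 2·Σσ_ij = 7.6662 + 2 × 4.5857 = 16.8376
α = (4/3)·(1 − 7.6662/16.8376) = 0.726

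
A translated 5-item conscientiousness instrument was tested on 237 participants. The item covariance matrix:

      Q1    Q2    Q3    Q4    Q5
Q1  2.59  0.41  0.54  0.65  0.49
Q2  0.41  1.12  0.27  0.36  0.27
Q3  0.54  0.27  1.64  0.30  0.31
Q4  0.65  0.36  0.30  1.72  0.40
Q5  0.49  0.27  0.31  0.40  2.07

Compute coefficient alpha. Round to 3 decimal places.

ΣVar(i) = 2.59 + 1.12 + 1.64 + 1.72 + 2.07 = 9.14
Σ_{i<j} σ_ij = 4.00
Var(T) = 9.14 + 2 × 4.00 = 17.14
α = (k/(k−1))·(1 − ΣVar(i)/Var(T)) = (5/4)·(1 − 9.14/17.14) = 0.583

coefficient alpha = 0.583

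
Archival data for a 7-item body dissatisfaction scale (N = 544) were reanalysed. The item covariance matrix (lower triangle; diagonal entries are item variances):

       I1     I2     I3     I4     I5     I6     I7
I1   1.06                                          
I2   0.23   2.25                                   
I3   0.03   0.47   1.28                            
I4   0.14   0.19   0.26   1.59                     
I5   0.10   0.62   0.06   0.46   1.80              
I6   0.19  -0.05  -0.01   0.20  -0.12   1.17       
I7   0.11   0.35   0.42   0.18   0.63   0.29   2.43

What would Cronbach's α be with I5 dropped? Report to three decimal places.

Remaining items: I1, I2, I3, I4, I6, I7 (k = 6).
Σσ²ᵢ = 1.06 + 2.25 + 1.28 + 1.59 + 1.17 + 2.43 = 9.78
σ²_T = 9.78 + 2 × 3.00 = 15.78
α (item deleted) = (6/5)·(1 − 9.78/15.78) = 0.456

α = 0.456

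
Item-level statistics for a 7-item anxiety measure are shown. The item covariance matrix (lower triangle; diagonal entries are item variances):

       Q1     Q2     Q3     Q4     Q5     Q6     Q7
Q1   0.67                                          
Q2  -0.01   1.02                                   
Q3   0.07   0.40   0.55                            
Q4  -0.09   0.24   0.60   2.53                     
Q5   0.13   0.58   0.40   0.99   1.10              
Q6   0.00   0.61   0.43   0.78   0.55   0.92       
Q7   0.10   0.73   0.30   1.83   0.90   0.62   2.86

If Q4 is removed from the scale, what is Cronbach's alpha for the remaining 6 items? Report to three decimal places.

Remaining items: Q1, Q2, Q3, Q5, Q6, Q7 (k = 6).
ΣVar(i) = 0.67 + 1.02 + 0.55 + 1.10 + 0.92 + 2.86 = 7.12
total variance = 7.12 + 2 × 5.81 = 18.74
α (item deleted) = (6/5)·(1 − 7.12/18.74) = 0.744

Cronbach's alpha = 0.744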